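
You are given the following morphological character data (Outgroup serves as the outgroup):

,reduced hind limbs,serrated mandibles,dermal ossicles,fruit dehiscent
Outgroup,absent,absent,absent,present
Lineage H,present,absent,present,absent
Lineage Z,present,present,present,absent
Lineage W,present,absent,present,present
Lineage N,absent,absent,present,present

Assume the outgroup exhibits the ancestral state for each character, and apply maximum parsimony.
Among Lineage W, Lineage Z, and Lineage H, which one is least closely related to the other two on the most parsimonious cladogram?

Lineage W

Character polarity is set by the outgroup: the derived state is whichever differs from the outgroup's state, so for fruit dehiscent the derived state is 'absent', and for the remaining characters it is 'present'.
Only Lineage H, Lineage W, and Lineage Z show the derived state 'present' for reduced hind limbs, supporting them as a clade.
serrated mandibles: derived state 'present' in Lineage Z only — an autapomorphy, so it tells us nothing about relationships among taxa.
All ingroup taxa share the derived state 'present' for dermal ossicles; it defines the ingroup but does not resolve relationships within it.
fruit dehiscent (derived state 'absent') is shared by Lineage H and Lineage Z — a synapomorphy uniting that clade.
Most parsimonious ingroup topology: (((Lineage H,Lineage Z),Lineage W),Lineage N).
Lineage Z and Lineage H share a more recent common ancestor with each other than either does with Lineage W, so Lineage W is the least closely related of the three.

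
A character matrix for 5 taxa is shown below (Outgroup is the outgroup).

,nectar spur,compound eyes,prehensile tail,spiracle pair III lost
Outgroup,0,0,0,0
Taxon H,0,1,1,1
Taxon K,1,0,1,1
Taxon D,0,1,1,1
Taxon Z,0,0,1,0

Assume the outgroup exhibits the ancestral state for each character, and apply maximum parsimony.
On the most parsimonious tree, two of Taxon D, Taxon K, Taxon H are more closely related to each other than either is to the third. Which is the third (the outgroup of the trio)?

Taxon K

The outgroup has state '0' for every character, so '1' is the derived state throughout.
nectar spur (derived state '1') is unique to Taxon K (autapomorphy; uninformative for grouping).
Only Taxon D and Taxon H show the derived state '1' for compound eyes, supporting them as a clade.
prehensile tail (derived state '1') is shared by all ingroup taxa — unites the whole ingroup.
Only Taxon D, Taxon H, and Taxon K show the derived state '1' for spiracle pair III lost, supporting them as a clade.
Most parsimonious ingroup topology: (Taxon Z,(Taxon K,(Taxon D,Taxon H))).
Taxon D and Taxon H share a more recent common ancestor with each other than either does with Taxon K, so Taxon K is the least closely related of the three.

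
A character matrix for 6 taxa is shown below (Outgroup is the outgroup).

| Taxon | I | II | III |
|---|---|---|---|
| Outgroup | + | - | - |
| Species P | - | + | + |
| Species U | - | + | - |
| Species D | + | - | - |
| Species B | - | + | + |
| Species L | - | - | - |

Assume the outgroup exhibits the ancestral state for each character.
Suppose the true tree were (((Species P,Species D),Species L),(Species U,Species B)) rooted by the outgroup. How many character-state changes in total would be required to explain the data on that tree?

Map each character onto (((Species P,Species D),Species L),(Species U,Species B)) (rooted by Outgroup) and count the minimum state changes it requires (Fitch parsimony):
I: 2; II: 2; III: 2.
Total tree length = 6.

6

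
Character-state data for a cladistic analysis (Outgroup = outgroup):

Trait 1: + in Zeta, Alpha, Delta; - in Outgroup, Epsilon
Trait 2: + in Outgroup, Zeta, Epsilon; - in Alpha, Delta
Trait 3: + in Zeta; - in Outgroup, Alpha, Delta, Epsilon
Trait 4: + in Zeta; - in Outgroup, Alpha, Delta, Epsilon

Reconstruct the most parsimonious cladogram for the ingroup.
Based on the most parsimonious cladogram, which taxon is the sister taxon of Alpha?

Delta

Character polarity is set by the outgroup: the derived state is whichever differs from the outgroup's state, so for Trait 2 the derived state is '-', and for the remaining characters it is '+'.
Only Alpha, Delta, and Zeta show the derived state '+' for Trait 1, supporting them as a clade.
Trait 2: derived state '-' in Alpha and Delta only — synapomorphy for {Alpha, Delta}.
Trait 3 (derived state '+') is unique to Zeta (autapomorphy; uninformative for grouping).
Trait 4 (derived state '+') is unique to Zeta (autapomorphy; uninformative for grouping).
Most parsimonious ingroup topology: ((Zeta,(Alpha,Delta)),Epsilon).
Alpha and Delta form a cherry on this tree, so they are sister taxa.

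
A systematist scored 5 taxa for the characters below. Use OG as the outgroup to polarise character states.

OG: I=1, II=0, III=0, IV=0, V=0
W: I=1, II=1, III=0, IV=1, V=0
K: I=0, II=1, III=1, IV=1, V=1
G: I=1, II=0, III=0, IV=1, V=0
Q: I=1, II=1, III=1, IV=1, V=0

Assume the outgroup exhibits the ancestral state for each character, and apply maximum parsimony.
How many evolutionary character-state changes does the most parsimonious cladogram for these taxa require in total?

Character polarity is set by the outgroup: the derived state is whichever differs from the outgroup's state, so for I the derived state is '0', and for the remaining characters it is '1'.
I: derived state '0' in K only — an autapomorphy, so it tells us nothing about relationships among taxa.
II: derived state '1' in K, Q, and W only — synapomorphy for {K, Q, W}.
Only K and Q show the derived state '1' for III, supporting them as a clade.
IV (derived state '1') is shared by all ingroup taxa — unites the whole ingroup.
V (derived state '1') is unique to K (autapomorphy; uninformative for grouping).
Most parsimonious ingroup topology: ((W,(K,Q)),G).
Changes per character on this tree: I: 1; II: 1; III: 1; IV: 1; V: 1.
Total = 5.

5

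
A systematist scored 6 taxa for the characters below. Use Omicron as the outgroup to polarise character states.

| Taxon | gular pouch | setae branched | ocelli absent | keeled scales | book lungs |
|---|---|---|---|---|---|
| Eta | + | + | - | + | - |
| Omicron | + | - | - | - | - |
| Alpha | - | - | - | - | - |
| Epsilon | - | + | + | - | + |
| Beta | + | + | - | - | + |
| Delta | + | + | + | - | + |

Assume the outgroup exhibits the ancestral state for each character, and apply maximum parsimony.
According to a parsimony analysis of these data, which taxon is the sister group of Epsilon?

Character polarity is set by the outgroup: the derived state is whichever differs from the outgroup's state, so for gular pouch the derived state is '-', and for the remaining characters it is '+'.
gular pouch (state '-') occurs in Alpha and Epsilon but conflicts with the nesting implied by the other characters — most parsimoniously interpreted as homoplasy.
setae branched (derived state '+') is shared by Beta, Delta, Epsilon, and Eta — a synapomorphy uniting that clade.
ocelli absent: derived state '+' in Delta and Epsilon only — synapomorphy for {Delta, Epsilon}.
keeled scales (derived state '+') is unique to Eta (autapomorphy; uninformative for grouping).
book lungs (derived state '+') is shared by Beta, Delta, and Epsilon — a synapomorphy uniting that clade.
Most parsimonious ingroup topology: ((Eta,((Delta,Epsilon),Beta)),Alpha).
Epsilon and Delta form a cherry on this tree, so they are sister taxa.

Delta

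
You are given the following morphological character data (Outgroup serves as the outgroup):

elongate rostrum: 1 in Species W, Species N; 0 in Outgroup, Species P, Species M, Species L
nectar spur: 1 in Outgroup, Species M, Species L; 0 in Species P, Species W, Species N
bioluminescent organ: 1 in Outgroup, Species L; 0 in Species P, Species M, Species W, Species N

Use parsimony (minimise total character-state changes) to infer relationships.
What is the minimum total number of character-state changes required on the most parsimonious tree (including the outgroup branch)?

Character polarity is set by the outgroup: the derived state is whichever differs from the outgroup's state, so for nectar spur, bioluminescent organ the derived state is '0', and for the remaining characters it is '1'.
Only Species N and Species W show the derived state '1' for elongate rostrum, supporting them as a clade.
Only Species N, Species P, and Species W show the derived state '0' for nectar spur, supporting them as a clade.
Only Species M, Species N, Species P, and Species W show the derived state '0' for bioluminescent organ, supporting them as a clade.
Most parsimonious ingroup topology: (((Species P,(Species W,Species N)),Species M),Species L).
Changes per character on this tree: elongate rostrum: 1; nectar spur: 1; bioluminescent organ: 1.
Total = 3.

3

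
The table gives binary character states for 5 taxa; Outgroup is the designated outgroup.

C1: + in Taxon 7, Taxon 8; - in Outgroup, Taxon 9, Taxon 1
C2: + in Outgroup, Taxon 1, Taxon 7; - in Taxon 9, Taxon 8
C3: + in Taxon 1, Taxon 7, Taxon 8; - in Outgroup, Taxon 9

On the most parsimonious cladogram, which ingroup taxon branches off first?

Character polarity is set by the outgroup: the derived state is whichever differs from the outgroup's state, so for C2 the derived state is '-', and for the remaining characters it is '+'.
C1: derived state '+' in Taxon 7 and Taxon 8 only — synapomorphy for {Taxon 7, Taxon 8}.
C2 (state '-') occurs in Taxon 8 and Taxon 9 but conflicts with the nesting implied by the other characters — most parsimoniously interpreted as homoplasy.
C3 (derived state '+') is shared by Taxon 1, Taxon 7, and Taxon 8 — a synapomorphy uniting that clade.
Most parsimonious ingroup topology: (Taxon 9,(Taxon 1,(Taxon 7,Taxon 8))).
Taxon 9 is sister to the clade containing all other ingroup taxa, so it is the earliest-diverging (most basal) ingroup lineage.

Taxon 9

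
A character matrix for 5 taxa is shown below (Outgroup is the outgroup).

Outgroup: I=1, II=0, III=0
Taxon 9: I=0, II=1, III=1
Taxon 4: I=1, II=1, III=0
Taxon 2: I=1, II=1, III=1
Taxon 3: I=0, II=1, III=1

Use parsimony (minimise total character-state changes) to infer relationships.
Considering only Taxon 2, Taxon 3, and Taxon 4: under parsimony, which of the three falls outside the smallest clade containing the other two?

Character polarity is set by the outgroup: the derived state is whichever differs from the outgroup's state, so for I the derived state is '0', and for the remaining characters it is '1'.
I: derived state '0' in Taxon 3 and Taxon 9 only — synapomorphy for {Taxon 3, Taxon 9}.
All ingroup taxa share the derived state '1' for II; it defines the ingroup but does not resolve relationships within it.
III: derived state '1' in Taxon 2, Taxon 3, and Taxon 9 only — synapomorphy for {Taxon 2, Taxon 3, Taxon 9}.
Most parsimonious ingroup topology: (((Taxon 9,Taxon 3),Taxon 2),Taxon 4).
Taxon 2 and Taxon 3 share a more recent common ancestor with each other than either does with Taxon 4, so Taxon 4 is the least closely related of the three.

Taxon 4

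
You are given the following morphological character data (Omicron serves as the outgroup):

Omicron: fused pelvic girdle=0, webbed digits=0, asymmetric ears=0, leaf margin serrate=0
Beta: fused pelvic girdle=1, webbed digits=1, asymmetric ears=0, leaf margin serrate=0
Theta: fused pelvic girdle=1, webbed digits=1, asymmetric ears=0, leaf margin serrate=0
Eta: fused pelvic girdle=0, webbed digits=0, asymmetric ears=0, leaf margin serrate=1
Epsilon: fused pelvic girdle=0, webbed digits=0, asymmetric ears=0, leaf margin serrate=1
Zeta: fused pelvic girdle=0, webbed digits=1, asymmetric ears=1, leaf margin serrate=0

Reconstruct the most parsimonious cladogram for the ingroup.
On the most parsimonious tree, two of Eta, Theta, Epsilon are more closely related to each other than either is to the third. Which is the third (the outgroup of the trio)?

The outgroup has state '0' for every character, so '1' is the derived state throughout.
Only Beta and Theta show the derived state '1' for fused pelvic girdle, supporting them as a clade.
webbed digits (derived state '1') is shared by Beta, Theta, and Zeta — a synapomorphy uniting that clade.
asymmetric ears (derived state '1') is unique to Zeta (autapomorphy; uninformative for grouping).
leaf margin serrate: derived state '1' in Epsilon and Eta only — synapomorphy for {Epsilon, Eta}.
Most parsimonious ingroup topology: (((Beta,Theta),Zeta),(Eta,Epsilon)).
Epsilon and Eta share a more recent common ancestor with each other than either does with Theta, so Theta is the least closely related of the three.

Theta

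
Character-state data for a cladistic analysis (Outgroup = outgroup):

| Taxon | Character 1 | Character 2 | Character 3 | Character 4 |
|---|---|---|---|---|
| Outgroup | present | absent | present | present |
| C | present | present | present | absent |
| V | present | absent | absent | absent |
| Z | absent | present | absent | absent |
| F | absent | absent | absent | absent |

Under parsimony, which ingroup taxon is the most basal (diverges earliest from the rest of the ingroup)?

C

Character polarity is set by the outgroup: the derived state is whichever differs from the outgroup's state, so for Character 1, Character 3, Character 4 the derived state is 'absent', and for the remaining characters it is 'present'.
Only F and Z show the derived state 'absent' for Character 1, supporting them as a clade.
Character 2 groups C and Z, which is incompatible with the clades supported by the remaining characters; treating it as convergent (homoplasy) costs fewer steps than any alternative tree.
Only F, V, and Z show the derived state 'absent' for Character 3, supporting them as a clade.
All ingroup taxa share the derived state 'absent' for Character 4; it defines the ingroup but does not resolve relationships within it.
Most parsimonious ingroup topology: (C,(V,(Z,F))).
C is sister to the clade containing all other ingroup taxa, so it is the earliest-diverging (most basal) ingroup lineage.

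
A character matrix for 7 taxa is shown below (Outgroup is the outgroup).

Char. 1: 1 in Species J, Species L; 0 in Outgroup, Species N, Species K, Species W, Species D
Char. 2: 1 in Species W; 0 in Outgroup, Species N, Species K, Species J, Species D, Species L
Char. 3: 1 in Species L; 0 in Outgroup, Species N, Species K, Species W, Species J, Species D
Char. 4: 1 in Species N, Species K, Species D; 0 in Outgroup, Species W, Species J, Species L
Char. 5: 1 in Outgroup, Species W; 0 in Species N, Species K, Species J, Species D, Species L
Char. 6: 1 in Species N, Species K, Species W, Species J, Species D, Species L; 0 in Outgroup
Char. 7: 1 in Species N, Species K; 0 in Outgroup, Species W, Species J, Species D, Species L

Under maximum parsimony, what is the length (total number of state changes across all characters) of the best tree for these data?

Character polarity is set by the outgroup: the derived state is whichever differs from the outgroup's state, so for Char. 5 the derived state is '0', and for the remaining characters it is '1'.
Char. 1: derived state '1' in Species J and Species L only — synapomorphy for {Species J, Species L}.
Char. 2 (derived state '1') is unique to Species W (autapomorphy; uninformative for grouping).
Char. 3: derived state '1' in Species L only — an autapomorphy, so it tells us nothing about relationships among taxa.
Char. 4 (derived state '1') is shared by Species D, Species K, and Species N — a synapomorphy uniting that clade.
Char. 5 (derived state '0') is shared by Species D, Species J, Species K, Species L, and Species N — a synapomorphy uniting that clade.
Char. 6 (derived state '1') is shared by all ingroup taxa — unites the whole ingroup.
Char. 7: derived state '1' in Species K and Species N only — synapomorphy for {Species K, Species N}.
Most parsimonious ingroup topology: ((((Species N,Species K),Species D),(Species J,Species L)),Species W).
Changes per character on this tree: Char. 1: 1; Char. 2: 1; Char. 3: 1; Char. 4: 1; Char. 5: 1; Char. 6: 1; Char. 7: 1.
Total = 7.

7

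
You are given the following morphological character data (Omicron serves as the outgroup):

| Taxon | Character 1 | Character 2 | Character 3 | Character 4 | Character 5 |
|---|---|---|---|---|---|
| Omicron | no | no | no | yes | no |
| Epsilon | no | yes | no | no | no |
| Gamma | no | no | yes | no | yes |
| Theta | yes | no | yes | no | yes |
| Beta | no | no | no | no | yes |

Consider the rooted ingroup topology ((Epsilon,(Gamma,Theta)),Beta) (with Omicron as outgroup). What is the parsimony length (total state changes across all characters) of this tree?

6

Map each character onto ((Epsilon,(Gamma,Theta)),Beta) (rooted by Omicron) and count the minimum state changes it requires (Fitch parsimony):
Character 1: 1; Character 2: 1; Character 3: 1; Character 4: 1; Character 5: 2.
Total tree length = 6.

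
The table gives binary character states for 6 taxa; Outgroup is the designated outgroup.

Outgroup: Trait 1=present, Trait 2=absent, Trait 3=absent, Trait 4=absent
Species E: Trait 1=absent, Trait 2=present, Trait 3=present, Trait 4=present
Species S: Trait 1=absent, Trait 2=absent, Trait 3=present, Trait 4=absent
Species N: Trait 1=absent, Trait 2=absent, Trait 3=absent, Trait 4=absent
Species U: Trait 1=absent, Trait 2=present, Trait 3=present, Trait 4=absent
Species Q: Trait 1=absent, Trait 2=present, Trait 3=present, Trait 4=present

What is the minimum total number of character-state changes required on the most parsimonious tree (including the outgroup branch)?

4

Character polarity is set by the outgroup: the derived state is whichever differs from the outgroup's state, so for Trait 1 the derived state is 'absent', and for the remaining characters it is 'present'.
All ingroup taxa share the derived state 'absent' for Trait 1; it defines the ingroup but does not resolve relationships within it.
Only Species E, Species Q, and Species U show the derived state 'present' for Trait 2, supporting them as a clade.
Trait 3: derived state 'present' in Species E, Species Q, Species S, and Species U only — synapomorphy for {Species E, Species Q, Species S, Species U}.
Trait 4: derived state 'present' in Species E and Species Q only — synapomorphy for {Species E, Species Q}.
Most parsimonious ingroup topology: ((((Species E,Species Q),Species U),Species S),Species N).
Changes per character on this tree: Trait 1: 1; Trait 2: 1; Trait 3: 1; Trait 4: 1.
Total = 4.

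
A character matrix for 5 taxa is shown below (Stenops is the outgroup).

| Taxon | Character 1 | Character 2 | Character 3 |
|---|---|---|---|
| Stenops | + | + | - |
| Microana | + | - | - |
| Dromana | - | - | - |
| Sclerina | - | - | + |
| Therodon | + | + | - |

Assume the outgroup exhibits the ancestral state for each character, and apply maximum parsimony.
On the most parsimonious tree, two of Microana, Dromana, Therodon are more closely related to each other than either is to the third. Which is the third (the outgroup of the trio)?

Therodon

Character polarity is set by the outgroup: the derived state is whichever differs from the outgroup's state, so for Character 1, Character 2 the derived state is '-', and for the remaining characters it is '+'.
Character 1: derived state '-' in Dromana and Sclerina only — synapomorphy for {Dromana, Sclerina}.
Character 2: derived state '-' in Dromana, Microana, and Sclerina only — synapomorphy for {Dromana, Microana, Sclerina}.
Character 3: derived state '+' in Sclerina only — an autapomorphy, so it tells us nothing about relationships among taxa.
Most parsimonious ingroup topology: ((Microana,(Dromana,Sclerina)),Therodon).
Microana and Dromana share a more recent common ancestor with each other than either does with Therodon, so Therodon is the least closely related of the three.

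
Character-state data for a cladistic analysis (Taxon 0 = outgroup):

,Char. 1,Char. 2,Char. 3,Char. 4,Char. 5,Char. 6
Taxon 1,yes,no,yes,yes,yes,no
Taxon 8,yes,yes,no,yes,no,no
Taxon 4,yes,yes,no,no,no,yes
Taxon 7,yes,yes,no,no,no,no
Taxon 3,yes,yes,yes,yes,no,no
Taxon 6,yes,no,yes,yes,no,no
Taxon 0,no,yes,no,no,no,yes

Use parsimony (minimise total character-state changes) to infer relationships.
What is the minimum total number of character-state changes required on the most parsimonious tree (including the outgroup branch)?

Character polarity is set by the outgroup: the derived state is whichever differs from the outgroup's state, so for Char. 2, Char. 6 the derived state is 'no', and for the remaining characters it is 'yes'.
Char. 1 (derived state 'yes') is shared by all ingroup taxa — unites the whole ingroup.
Char. 2 (derived state 'no') is shared by Taxon 1 and Taxon 6 — a synapomorphy uniting that clade.
Char. 3: derived state 'yes' in Taxon 1, Taxon 3, and Taxon 6 only — synapomorphy for {Taxon 1, Taxon 3, Taxon 6}.
Only Taxon 1, Taxon 3, Taxon 6, and Taxon 8 show the derived state 'yes' for Char. 4, supporting them as a clade.
Char. 5 (derived state 'yes') is unique to Taxon 1 (autapomorphy; uninformative for grouping).
Only Taxon 1, Taxon 3, Taxon 6, Taxon 7, and Taxon 8 show the derived state 'no' for Char. 6, supporting them as a clade.
Most parsimonious ingroup topology: ((Taxon 7,(((Taxon 6,Taxon 1),Taxon 3),Taxon 8)),Taxon 4).
Changes per character on this tree: Char. 1: 1; Char. 2: 1; Char. 3: 1; Char. 4: 1; Char. 5: 1; Char. 6: 1.
Total = 6.

6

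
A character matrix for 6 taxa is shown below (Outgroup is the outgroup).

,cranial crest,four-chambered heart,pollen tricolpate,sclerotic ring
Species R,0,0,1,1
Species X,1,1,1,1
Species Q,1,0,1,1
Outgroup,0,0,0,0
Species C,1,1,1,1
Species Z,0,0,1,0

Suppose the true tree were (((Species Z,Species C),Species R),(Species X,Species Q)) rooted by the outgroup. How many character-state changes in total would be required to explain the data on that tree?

Map each character onto (((Species Z,Species C),Species R),(Species X,Species Q)) (rooted by Outgroup) and count the minimum state changes it requires (Fitch parsimony):
cranial crest: 2; four-chambered heart: 2; pollen tricolpate: 1; sclerotic ring: 2.
Total tree length = 7.

7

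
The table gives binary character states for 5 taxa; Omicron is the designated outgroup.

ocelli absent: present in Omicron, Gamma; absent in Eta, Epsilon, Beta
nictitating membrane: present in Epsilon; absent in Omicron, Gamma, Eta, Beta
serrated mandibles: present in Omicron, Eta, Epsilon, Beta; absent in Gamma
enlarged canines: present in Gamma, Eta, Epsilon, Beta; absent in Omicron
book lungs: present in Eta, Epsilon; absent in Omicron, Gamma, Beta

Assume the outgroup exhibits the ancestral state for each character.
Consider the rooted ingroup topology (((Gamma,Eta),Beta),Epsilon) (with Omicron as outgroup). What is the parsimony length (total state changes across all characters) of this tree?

7

Map each character onto (((Gamma,Eta),Beta),Epsilon) (rooted by Omicron) and count the minimum state changes it requires (Fitch parsimony):
ocelli absent: 2; nictitating membrane: 1; serrated mandibles: 1; enlarged canines: 1; book lungs: 2.
Total tree length = 7.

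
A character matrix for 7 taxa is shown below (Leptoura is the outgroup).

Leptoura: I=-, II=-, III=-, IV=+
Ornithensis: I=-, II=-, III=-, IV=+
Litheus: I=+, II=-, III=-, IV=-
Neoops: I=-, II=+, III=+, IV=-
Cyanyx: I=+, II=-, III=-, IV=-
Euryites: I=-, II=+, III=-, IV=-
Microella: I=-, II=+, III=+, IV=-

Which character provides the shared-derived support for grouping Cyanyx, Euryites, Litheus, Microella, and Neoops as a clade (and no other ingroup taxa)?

Character polarity is set by the outgroup: the derived state is whichever differs from the outgroup's state, so for IV the derived state is '-', and for the remaining characters it is '+'.
I (derived state '+') is shared by Cyanyx and Litheus — a synapomorphy uniting that clade.
Only Euryites, Microella, and Neoops show the derived state '+' for II, supporting them as a clade.
Only Microella and Neoops show the derived state '+' for III, supporting them as a clade.
IV: derived state '-' in Cyanyx, Euryites, Litheus, Microella, and Neoops only — synapomorphy for {Cyanyx, Euryites, Litheus, Microella, Neoops}.
Most parsimonious ingroup topology: (Ornithensis,((Litheus,Cyanyx),((Neoops,Microella),Euryites))).
The clade {Cyanyx, Euryites, Litheus, Microella, Neoops} is supported by IV: its derived state '-' occurs in exactly those taxa and in no other taxon (including the outgroup).

IV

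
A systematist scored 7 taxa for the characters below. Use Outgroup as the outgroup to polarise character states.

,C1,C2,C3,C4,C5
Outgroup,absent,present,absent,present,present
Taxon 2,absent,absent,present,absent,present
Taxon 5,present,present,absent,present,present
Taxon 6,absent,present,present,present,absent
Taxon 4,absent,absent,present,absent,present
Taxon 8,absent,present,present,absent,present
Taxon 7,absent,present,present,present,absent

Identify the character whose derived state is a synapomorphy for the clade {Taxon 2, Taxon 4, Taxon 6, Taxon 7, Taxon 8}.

C3

Character polarity is set by the outgroup: the derived state is whichever differs from the outgroup's state, so for C2, C4, C5 the derived state is 'absent', and for the remaining characters it is 'present'.
C1 (derived state 'present') is unique to Taxon 5 (autapomorphy; uninformative for grouping).
C2 (derived state 'absent') is shared by Taxon 2 and Taxon 4 — a synapomorphy uniting that clade.
Only Taxon 2, Taxon 4, Taxon 6, Taxon 7, and Taxon 8 show the derived state 'present' for C3, supporting them as a clade.
C4 (derived state 'absent') is shared by Taxon 2, Taxon 4, and Taxon 8 — a synapomorphy uniting that clade.
C5 (derived state 'absent') is shared by Taxon 6 and Taxon 7 — a synapomorphy uniting that clade.
Most parsimonious ingroup topology: ((((Taxon 2,Taxon 4),Taxon 8),(Taxon 6,Taxon 7)),Taxon 5).
The clade {Taxon 2, Taxon 4, Taxon 6, Taxon 7, Taxon 8} is supported by C3: its derived state 'present' occurs in exactly those taxa and in no other taxon (including the outgroup).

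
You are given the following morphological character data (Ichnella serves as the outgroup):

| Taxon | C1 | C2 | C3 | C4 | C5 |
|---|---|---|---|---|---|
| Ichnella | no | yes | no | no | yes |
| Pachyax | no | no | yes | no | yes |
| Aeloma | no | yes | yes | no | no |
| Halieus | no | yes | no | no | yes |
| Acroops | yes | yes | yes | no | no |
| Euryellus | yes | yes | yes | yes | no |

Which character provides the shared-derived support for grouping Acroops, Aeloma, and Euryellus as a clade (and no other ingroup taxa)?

Character polarity is set by the outgroup: the derived state is whichever differs from the outgroup's state, so for C2, C5 the derived state is 'no', and for the remaining characters it is 'yes'.
C1 (derived state 'yes') is shared by Acroops and Euryellus — a synapomorphy uniting that clade.
C2 (derived state 'no') is unique to Pachyax (autapomorphy; uninformative for grouping).
C3: derived state 'yes' in Acroops, Aeloma, Euryellus, and Pachyax only — synapomorphy for {Acroops, Aeloma, Euryellus, Pachyax}.
C4 (derived state 'yes') is unique to Euryellus (autapomorphy; uninformative for grouping).
C5 (derived state 'no') is shared by Acroops, Aeloma, and Euryellus — a synapomorphy uniting that clade.
Most parsimonious ingroup topology: ((Pachyax,(Aeloma,(Acroops,Euryellus))),Halieus).
The clade {Acroops, Aeloma, Euryellus} is supported by C5: its derived state 'no' occurs in exactly those taxa and in no other taxon (including the outgroup).

C5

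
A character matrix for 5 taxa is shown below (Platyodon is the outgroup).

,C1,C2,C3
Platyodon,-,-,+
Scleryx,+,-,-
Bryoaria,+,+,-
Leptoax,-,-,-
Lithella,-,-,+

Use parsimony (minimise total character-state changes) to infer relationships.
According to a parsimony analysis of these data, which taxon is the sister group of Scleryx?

Bryoaria

Character polarity is set by the outgroup: the derived state is whichever differs from the outgroup's state, so for C3 the derived state is '-', and for the remaining characters it is '+'.
Only Bryoaria and Scleryx show the derived state '+' for C1, supporting them as a clade.
C2 (derived state '+') is unique to Bryoaria (autapomorphy; uninformative for grouping).
Only Bryoaria, Leptoax, and Scleryx show the derived state '-' for C3, supporting them as a clade.
Most parsimonious ingroup topology: (((Scleryx,Bryoaria),Leptoax),Lithella).
Scleryx and Bryoaria form a cherry on this tree, so they are sister taxa.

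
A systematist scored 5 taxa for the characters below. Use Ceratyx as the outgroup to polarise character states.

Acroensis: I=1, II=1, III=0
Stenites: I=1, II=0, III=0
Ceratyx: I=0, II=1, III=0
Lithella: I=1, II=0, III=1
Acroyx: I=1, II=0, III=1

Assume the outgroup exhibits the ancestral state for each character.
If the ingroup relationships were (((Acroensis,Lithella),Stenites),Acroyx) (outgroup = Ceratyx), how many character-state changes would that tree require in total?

5

Map each character onto (((Acroensis,Lithella),Stenites),Acroyx) (rooted by Ceratyx) and count the minimum state changes it requires (Fitch parsimony):
I: 1; II: 2; III: 2.
Total tree length = 5.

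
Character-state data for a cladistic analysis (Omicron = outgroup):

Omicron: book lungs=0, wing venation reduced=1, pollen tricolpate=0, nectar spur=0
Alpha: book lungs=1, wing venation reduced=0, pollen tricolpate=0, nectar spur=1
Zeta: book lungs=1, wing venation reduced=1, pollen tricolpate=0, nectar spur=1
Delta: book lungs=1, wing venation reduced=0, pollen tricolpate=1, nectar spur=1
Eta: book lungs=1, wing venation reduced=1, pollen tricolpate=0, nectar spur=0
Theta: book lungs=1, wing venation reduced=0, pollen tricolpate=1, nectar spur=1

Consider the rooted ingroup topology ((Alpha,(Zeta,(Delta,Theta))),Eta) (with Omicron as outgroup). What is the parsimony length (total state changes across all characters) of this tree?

Map each character onto ((Alpha,(Zeta,(Delta,Theta))),Eta) (rooted by Omicron) and count the minimum state changes it requires (Fitch parsimony):
book lungs: 1; wing venation reduced: 2; pollen tricolpate: 1; nectar spur: 1.
Total tree length = 5.

5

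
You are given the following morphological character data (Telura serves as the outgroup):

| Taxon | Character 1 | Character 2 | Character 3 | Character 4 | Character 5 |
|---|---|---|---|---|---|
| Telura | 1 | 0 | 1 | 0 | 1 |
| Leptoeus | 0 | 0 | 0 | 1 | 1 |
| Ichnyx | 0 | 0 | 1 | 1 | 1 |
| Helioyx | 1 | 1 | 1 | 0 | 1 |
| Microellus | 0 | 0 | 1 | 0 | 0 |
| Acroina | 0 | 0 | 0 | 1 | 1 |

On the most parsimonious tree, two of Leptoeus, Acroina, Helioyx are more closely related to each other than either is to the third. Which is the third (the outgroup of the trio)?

Helioyx

Character polarity is set by the outgroup: the derived state is whichever differs from the outgroup's state, so for Character 1, Character 3, Character 5 the derived state is '0', and for the remaining characters it is '1'.
Only Acroina, Ichnyx, Leptoeus, and Microellus show the derived state '0' for Character 1, supporting them as a clade.
Character 2 (derived state '1') is unique to Helioyx (autapomorphy; uninformative for grouping).
Character 3 (derived state '0') is shared by Acroina and Leptoeus — a synapomorphy uniting that clade.
Only Acroina, Ichnyx, and Leptoeus show the derived state '1' for Character 4, supporting them as a clade.
Character 5 (derived state '0') is unique to Microellus (autapomorphy; uninformative for grouping).
Most parsimonious ingroup topology: ((((Leptoeus,Acroina),Ichnyx),Microellus),Helioyx).
Acroina and Leptoeus share a more recent common ancestor with each other than either does with Helioyx, so Helioyx is the least closely related of the three.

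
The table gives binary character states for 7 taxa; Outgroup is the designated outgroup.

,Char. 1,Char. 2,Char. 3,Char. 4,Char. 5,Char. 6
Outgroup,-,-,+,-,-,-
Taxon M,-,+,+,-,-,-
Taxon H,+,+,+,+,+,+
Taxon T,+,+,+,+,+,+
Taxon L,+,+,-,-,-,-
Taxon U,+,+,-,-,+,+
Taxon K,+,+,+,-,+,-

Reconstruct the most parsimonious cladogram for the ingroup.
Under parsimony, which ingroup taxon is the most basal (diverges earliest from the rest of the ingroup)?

Character polarity is set by the outgroup: the derived state is whichever differs from the outgroup's state, so for Char. 3 the derived state is '-', and for the remaining characters it is '+'.
Char. 1: derived state '+' in Taxon H, Taxon K, Taxon L, Taxon T, and Taxon U only — synapomorphy for {Taxon H, Taxon K, Taxon L, Taxon T, Taxon U}.
All ingroup taxa share the derived state '+' for Char. 2; it defines the ingroup but does not resolve relationships within it.
Char. 3 groups Taxon L and Taxon U, which is incompatible with the clades supported by the remaining characters; treating it as convergent (homoplasy) costs fewer steps than any alternative tree.
Char. 4: derived state '+' in Taxon H and Taxon T only — synapomorphy for {Taxon H, Taxon T}.
Char. 5 (derived state '+') is shared by Taxon H, Taxon K, Taxon T, and Taxon U — a synapomorphy uniting that clade.
Only Taxon H, Taxon T, and Taxon U show the derived state '+' for Char. 6, supporting them as a clade.
Most parsimonious ingroup topology: (Taxon M,((((Taxon H,Taxon T),Taxon U),Taxon K),Taxon L)).
Taxon M is sister to the clade containing all other ingroup taxa, so it is the earliest-diverging (most basal) ingroup lineage.

Taxon M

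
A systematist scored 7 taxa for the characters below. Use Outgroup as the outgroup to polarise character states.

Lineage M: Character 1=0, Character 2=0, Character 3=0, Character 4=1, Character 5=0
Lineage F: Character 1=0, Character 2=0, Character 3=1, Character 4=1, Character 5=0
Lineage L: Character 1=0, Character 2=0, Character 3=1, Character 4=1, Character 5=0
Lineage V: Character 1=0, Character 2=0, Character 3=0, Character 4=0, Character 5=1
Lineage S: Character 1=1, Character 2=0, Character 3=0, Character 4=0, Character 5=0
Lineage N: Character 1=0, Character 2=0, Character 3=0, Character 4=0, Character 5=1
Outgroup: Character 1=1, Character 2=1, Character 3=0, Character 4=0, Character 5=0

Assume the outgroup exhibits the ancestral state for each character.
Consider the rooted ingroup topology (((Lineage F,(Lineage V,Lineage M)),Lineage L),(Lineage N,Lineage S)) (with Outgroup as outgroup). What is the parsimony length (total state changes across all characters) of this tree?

9

Map each character onto (((Lineage F,(Lineage V,Lineage M)),Lineage L),(Lineage N,Lineage S)) (rooted by Outgroup) and count the minimum state changes it requires (Fitch parsimony):
Character 1: 2; Character 2: 1; Character 3: 2; Character 4: 2; Character 5: 2.
Total tree length = 9.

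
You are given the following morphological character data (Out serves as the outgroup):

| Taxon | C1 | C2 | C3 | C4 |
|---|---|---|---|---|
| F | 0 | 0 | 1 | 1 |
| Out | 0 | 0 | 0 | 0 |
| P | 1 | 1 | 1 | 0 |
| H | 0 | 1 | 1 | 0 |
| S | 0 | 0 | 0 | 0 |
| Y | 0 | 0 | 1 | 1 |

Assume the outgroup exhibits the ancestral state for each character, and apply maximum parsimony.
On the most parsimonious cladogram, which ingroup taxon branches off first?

S

The outgroup has state '0' for every character, so '1' is the derived state throughout.
C1: derived state '1' in P only — an autapomorphy, so it tells us nothing about relationships among taxa.
Only H and P show the derived state '1' for C2, supporting them as a clade.
C3 (derived state '1') is shared by F, H, P, and Y — a synapomorphy uniting that clade.
C4: derived state '1' in F and Y only — synapomorphy for {F, Y}.
Most parsimonious ingroup topology: (((Y,F),(H,P)),S).
S is sister to the clade containing all other ingroup taxa, so it is the earliest-diverging (most basal) ingroup lineage.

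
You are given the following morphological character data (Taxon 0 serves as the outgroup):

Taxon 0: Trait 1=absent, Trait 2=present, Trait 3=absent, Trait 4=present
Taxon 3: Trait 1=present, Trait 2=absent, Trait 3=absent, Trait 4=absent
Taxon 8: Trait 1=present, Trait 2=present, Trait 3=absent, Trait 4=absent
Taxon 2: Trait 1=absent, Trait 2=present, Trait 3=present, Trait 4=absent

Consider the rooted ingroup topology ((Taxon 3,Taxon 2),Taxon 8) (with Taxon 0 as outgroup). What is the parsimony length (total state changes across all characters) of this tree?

Map each character onto ((Taxon 3,Taxon 2),Taxon 8) (rooted by Taxon 0) and count the minimum state changes it requires (Fitch parsimony):
Trait 1: 2; Trait 2: 1; Trait 3: 1; Trait 4: 1.
Total tree length = 5.

5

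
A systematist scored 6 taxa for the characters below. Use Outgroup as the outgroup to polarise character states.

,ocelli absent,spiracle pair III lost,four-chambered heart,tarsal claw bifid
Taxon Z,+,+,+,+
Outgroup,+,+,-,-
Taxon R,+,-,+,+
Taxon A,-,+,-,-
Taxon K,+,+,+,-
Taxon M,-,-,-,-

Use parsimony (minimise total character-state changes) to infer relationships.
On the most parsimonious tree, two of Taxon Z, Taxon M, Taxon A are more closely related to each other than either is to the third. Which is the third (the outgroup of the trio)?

Taxon Z

Character polarity is set by the outgroup: the derived state is whichever differs from the outgroup's state, so for ocelli absent, spiracle pair III lost the derived state is '-', and for the remaining characters it is '+'.
ocelli absent (derived state '-') is shared by Taxon A and Taxon M — a synapomorphy uniting that clade.
spiracle pair III lost groups Taxon M and Taxon R, which is incompatible with the clades supported by the remaining characters; treating it as convergent (homoplasy) costs fewer steps than any alternative tree.
Only Taxon K, Taxon R, and Taxon Z show the derived state '+' for four-chambered heart, supporting them as a clade.
tarsal claw bifid (derived state '+') is shared by Taxon R and Taxon Z — a synapomorphy uniting that clade.
Most parsimonious ingroup topology: ((Taxon M,Taxon A),((Taxon R,Taxon Z),Taxon K)).
Taxon M and Taxon A share a more recent common ancestor with each other than either does with Taxon Z, so Taxon Z is the least closely related of the three.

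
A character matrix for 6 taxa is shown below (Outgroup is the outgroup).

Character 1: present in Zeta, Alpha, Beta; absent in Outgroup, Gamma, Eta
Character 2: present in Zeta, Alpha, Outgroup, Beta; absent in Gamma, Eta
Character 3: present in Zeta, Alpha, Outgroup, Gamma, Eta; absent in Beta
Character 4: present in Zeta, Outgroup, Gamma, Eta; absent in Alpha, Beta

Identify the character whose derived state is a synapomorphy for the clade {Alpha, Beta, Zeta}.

Character 1

Character polarity is set by the outgroup: the derived state is whichever differs from the outgroup's state, so for Character 2, Character 3, Character 4 the derived state is 'absent', and for the remaining characters it is 'present'.
Character 1: derived state 'present' in Alpha, Beta, and Zeta only — synapomorphy for {Alpha, Beta, Zeta}.
Character 2 (derived state 'absent') is shared by Eta and Gamma — a synapomorphy uniting that clade.
Character 3: derived state 'absent' in Beta only — an autapomorphy, so it tells us nothing about relationships among taxa.
Only Alpha and Beta show the derived state 'absent' for Character 4, supporting them as a clade.
Most parsimonious ingroup topology: ((Eta,Gamma),((Beta,Alpha),Zeta)).
The clade {Alpha, Beta, Zeta} is supported by Character 1: its derived state 'present' occurs in exactly those taxa and in no other taxon (including the outgroup).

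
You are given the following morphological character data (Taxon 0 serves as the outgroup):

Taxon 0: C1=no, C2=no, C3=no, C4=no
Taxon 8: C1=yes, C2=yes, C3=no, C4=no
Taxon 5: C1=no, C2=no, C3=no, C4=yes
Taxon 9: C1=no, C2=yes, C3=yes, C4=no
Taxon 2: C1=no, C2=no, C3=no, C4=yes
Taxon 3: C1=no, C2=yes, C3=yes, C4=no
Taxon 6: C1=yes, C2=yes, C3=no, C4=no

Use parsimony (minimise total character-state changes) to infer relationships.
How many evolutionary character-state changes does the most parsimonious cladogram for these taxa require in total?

4

The outgroup has state 'no' for every character, so 'yes' is the derived state throughout.
C1: derived state 'yes' in Taxon 6 and Taxon 8 only — synapomorphy for {Taxon 6, Taxon 8}.
Only Taxon 3, Taxon 6, Taxon 8, and Taxon 9 show the derived state 'yes' for C2, supporting them as a clade.
C3 (derived state 'yes') is shared by Taxon 3 and Taxon 9 — a synapomorphy uniting that clade.
Only Taxon 2 and Taxon 5 show the derived state 'yes' for C4, supporting them as a clade.
Most parsimonious ingroup topology: (((Taxon 8,Taxon 6),(Taxon 9,Taxon 3)),(Taxon 5,Taxon 2)).
Changes per character on this tree: C1: 1; C2: 1; C3: 1; C4: 1.
Total = 4.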